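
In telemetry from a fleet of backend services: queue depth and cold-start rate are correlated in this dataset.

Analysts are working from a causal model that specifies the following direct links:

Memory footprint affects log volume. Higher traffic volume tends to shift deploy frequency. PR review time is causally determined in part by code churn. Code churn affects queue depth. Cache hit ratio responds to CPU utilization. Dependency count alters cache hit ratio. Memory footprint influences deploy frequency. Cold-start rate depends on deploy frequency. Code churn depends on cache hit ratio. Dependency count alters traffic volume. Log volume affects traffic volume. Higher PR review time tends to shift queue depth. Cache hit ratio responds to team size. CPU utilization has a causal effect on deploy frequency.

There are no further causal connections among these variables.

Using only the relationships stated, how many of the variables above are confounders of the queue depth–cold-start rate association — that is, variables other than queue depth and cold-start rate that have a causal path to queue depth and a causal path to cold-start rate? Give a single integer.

The common causes are: CPU utilization (to queue depth via CPU utilization → cache hit ratio → code churn → queue depth; to cold-start rate via CPU utilization → deploy frequency → cold-start rate); dependency count (to queue depth via dependency count → cache hit ratio → code churn → queue depth; to cold-start rate via dependency count → traffic volume → deploy frequency → cold-start rate).
Every other variable lacks a causal path to at least one of queue depth and cold-start rate.

2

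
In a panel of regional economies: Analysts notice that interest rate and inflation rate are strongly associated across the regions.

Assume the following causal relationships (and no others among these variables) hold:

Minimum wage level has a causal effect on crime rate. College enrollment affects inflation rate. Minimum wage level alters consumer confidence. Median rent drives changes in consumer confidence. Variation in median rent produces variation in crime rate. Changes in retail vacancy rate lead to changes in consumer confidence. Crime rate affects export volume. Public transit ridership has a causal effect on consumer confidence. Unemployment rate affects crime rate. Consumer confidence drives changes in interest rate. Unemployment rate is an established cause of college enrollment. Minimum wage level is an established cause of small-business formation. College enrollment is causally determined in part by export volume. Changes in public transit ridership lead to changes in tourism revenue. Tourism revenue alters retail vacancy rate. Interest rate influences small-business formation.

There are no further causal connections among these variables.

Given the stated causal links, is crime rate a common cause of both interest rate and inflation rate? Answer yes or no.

no

Crime rate has no stated causal path to interest rate. A confounder must cause both variables, so crime rate does not qualify.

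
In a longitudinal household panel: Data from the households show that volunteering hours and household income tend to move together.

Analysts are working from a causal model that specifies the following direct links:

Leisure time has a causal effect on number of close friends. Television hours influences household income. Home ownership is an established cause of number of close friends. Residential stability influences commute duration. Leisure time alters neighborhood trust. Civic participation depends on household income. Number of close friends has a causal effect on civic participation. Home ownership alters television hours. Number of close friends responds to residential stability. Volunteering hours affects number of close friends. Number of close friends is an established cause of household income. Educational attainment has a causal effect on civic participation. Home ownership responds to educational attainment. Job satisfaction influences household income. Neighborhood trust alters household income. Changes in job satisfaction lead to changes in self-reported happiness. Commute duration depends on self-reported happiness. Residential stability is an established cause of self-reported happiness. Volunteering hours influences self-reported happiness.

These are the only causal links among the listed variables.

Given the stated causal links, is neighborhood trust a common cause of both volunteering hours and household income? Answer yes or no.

no

Neighborhood trust has no stated causal path to volunteering hours. A confounder must cause both variables, so neighborhood trust does not qualify.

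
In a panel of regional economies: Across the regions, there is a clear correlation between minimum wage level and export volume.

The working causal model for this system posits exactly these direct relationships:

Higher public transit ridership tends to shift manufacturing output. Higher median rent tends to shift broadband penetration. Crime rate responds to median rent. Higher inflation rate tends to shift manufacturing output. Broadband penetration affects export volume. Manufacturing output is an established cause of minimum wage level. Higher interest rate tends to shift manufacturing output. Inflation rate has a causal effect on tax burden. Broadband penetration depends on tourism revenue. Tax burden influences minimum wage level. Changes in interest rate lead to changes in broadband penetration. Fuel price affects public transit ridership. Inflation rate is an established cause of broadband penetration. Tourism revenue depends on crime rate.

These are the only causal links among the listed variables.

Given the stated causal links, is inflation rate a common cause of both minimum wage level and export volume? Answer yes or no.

Inflation rate has a causal path to minimum wage level (inflation rate → manufacturing output → minimum wage level) and to export volume (inflation rate → broadband penetration → export volume), so it is a common cause of both — a confounder.

yes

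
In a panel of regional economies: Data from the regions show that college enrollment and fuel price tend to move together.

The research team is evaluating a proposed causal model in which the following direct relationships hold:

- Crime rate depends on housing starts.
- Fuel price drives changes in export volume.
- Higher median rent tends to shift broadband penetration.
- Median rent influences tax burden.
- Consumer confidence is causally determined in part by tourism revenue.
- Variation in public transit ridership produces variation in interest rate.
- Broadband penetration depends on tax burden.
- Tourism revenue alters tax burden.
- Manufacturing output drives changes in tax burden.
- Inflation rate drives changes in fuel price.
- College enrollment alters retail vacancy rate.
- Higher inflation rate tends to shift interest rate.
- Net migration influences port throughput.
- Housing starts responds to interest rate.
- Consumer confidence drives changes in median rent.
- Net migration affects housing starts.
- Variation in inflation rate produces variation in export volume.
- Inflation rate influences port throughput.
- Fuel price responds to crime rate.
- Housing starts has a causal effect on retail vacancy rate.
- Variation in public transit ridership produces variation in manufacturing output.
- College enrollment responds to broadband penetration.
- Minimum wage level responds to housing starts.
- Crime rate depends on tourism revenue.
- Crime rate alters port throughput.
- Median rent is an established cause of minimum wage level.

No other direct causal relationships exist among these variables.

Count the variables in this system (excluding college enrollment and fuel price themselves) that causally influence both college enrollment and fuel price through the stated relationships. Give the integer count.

The common causes are: public transit ridership (to college enrollment via public transit ridership → manufacturing output → tax burden → broadband penetration → college enrollment; to fuel price via public transit ridership → interest rate → housing starts → crime rate → fuel price); tourism revenue (to college enrollment via tourism revenue → tax burden → broadband penetration → college enrollment; to fuel price via tourism revenue → crime rate → fuel price).
Every other variable lacks a causal path to at least one of college enrollment and fuel price.

2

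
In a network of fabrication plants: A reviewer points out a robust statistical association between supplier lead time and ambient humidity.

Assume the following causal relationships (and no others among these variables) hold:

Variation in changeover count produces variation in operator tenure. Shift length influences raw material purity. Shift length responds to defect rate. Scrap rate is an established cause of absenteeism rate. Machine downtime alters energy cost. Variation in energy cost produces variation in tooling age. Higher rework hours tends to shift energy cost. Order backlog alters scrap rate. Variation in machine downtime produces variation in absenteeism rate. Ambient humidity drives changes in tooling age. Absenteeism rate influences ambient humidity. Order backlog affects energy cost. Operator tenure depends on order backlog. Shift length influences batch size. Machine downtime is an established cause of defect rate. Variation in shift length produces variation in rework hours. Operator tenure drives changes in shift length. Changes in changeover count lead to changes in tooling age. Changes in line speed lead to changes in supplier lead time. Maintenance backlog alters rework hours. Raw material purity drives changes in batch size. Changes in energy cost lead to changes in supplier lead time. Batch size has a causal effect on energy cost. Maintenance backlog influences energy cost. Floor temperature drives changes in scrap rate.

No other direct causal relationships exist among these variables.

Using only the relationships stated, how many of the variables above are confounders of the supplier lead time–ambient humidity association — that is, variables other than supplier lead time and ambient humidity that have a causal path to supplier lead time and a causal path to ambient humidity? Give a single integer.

2

The common causes are: machine downtime (to supplier lead time via machine downtime → energy cost → supplier lead time; to ambient humidity via machine downtime → absenteeism rate → ambient humidity); order backlog (to supplier lead time via order backlog → energy cost → supplier lead time; to ambient humidity via order backlog → scrap rate → absenteeism rate → ambient humidity).
Every other variable lacks a causal path to at least one of supplier lead time and ambient humidity.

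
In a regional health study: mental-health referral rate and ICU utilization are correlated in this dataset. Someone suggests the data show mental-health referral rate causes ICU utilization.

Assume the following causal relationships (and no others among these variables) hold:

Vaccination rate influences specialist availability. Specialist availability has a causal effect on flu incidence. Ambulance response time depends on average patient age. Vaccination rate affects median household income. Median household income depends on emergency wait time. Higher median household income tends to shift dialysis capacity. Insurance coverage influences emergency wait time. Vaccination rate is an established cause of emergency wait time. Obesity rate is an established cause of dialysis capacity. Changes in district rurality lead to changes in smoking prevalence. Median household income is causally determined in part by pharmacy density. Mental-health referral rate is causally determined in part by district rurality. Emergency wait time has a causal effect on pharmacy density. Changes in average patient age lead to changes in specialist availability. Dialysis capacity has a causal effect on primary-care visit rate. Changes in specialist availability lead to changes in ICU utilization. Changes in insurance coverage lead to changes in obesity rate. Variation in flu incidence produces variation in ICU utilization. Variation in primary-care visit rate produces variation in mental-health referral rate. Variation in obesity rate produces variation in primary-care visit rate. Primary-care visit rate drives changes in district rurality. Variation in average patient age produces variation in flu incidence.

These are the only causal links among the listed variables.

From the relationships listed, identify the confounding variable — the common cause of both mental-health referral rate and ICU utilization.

Vaccination rate has a causal path to mental-health referral rate (vaccination rate → median household income → dialysis capacity → primary-care visit rate → mental-health referral rate) and a separate causal path to ICU utilization (vaccination rate → specialist availability → ICU utilization), so it is a common cause of both.
No stated relationship gives mental-health referral rate a causal route to ICU utilization, so the correlation is explained by the shared upstream cause rather than a direct effect.

vaccination rate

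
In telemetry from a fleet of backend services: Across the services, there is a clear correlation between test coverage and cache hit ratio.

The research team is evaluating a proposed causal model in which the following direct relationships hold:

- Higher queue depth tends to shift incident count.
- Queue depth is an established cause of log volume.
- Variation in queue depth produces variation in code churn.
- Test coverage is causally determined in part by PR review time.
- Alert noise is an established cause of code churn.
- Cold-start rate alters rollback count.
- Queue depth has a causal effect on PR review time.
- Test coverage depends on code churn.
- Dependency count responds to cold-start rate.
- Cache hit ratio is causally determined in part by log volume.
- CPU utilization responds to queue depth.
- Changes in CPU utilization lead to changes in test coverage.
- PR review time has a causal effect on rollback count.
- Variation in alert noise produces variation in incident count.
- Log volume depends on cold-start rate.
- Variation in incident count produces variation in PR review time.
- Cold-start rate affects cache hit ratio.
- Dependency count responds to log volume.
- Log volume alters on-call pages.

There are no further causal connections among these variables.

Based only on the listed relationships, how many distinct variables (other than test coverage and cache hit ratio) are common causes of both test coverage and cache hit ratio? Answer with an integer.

The common causes are: queue depth (to test coverage via queue depth → code churn → test coverage; to cache hit ratio via queue depth → log volume → cache hit ratio).
Every other variable lacks a causal path to at least one of test coverage and cache hit ratio.

1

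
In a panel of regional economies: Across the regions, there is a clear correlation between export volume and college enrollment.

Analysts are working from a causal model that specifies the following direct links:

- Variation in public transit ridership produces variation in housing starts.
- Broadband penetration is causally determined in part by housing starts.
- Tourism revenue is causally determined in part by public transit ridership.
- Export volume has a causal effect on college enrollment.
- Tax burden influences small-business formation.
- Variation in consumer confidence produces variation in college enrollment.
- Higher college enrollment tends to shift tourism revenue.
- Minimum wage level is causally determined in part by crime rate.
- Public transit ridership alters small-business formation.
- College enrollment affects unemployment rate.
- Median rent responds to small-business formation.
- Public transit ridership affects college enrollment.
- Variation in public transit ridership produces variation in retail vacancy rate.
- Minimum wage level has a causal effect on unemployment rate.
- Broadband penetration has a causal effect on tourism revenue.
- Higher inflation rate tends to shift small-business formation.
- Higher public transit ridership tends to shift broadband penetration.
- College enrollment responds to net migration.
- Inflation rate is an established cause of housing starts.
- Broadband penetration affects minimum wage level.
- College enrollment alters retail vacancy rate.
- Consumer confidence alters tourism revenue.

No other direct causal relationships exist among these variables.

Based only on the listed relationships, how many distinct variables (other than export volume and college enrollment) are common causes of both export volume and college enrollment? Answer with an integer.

No listed variable has a causal path to both export volume and college enrollment, so there are no common causes.

0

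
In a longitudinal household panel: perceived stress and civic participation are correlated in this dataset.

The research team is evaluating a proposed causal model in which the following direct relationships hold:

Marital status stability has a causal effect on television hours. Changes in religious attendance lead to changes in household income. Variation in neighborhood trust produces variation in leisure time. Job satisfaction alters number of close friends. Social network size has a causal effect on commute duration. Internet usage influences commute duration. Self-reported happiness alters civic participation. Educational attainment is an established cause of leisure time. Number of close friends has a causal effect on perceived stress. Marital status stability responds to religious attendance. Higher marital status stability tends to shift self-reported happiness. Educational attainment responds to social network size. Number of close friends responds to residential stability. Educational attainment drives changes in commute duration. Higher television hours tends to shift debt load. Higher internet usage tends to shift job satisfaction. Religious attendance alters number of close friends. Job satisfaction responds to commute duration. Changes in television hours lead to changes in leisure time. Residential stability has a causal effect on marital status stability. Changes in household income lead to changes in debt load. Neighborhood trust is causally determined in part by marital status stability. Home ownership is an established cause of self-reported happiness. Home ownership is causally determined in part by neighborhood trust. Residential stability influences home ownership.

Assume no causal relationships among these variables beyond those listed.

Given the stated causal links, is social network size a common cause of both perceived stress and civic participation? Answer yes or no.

no

Social network size has no stated causal path to civic participation. A confounder must cause both variables, so social network size does not qualify.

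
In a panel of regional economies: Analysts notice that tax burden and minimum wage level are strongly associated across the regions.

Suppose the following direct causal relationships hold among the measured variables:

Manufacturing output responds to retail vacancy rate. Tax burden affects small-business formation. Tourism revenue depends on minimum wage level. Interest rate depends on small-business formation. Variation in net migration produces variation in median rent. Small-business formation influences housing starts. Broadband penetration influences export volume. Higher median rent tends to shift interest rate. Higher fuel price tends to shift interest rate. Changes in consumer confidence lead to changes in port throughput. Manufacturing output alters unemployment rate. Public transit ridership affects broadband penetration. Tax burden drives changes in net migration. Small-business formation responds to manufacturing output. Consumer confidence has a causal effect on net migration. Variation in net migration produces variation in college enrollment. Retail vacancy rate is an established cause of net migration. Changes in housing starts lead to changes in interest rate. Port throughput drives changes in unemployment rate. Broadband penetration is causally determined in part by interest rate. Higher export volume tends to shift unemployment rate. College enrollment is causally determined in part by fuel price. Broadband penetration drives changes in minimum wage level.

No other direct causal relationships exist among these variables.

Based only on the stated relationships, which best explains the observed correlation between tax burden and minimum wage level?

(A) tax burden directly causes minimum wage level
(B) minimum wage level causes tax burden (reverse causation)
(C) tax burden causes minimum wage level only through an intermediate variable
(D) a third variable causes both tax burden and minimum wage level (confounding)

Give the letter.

C

Tax burden reaches minimum wage level through tax burden → small-business formation → interest rate → broadband penetration → minimum wage level — an indirect causal chain with no direct tax burden → minimum wage level link. No variable causes both tax burden and minimum wage level, so confounding is ruled out; the effect is mediated.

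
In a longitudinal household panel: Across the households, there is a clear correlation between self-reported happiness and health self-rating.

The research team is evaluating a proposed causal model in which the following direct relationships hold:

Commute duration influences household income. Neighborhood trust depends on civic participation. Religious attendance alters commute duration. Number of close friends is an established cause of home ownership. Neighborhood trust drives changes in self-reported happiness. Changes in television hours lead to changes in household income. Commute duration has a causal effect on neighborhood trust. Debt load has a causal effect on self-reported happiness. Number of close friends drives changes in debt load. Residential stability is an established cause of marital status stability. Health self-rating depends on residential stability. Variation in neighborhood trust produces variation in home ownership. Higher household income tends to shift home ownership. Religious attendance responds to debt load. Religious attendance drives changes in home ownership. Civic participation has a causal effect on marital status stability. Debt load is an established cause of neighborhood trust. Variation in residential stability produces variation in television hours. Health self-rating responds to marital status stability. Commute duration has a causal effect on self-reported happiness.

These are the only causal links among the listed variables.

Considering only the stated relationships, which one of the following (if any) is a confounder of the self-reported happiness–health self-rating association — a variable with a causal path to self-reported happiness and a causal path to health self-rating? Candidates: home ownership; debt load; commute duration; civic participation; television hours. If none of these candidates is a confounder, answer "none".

civic participation

Civic participation causes self-reported happiness (civic participation → neighborhood trust → self-reported happiness) and also causes health self-rating (civic participation → marital status stability → health self-rating); it is a common cause of both.
Each of the other candidates lacks a causal path to at least one of self-reported happiness and health self-rating, so they do not confound the relationship.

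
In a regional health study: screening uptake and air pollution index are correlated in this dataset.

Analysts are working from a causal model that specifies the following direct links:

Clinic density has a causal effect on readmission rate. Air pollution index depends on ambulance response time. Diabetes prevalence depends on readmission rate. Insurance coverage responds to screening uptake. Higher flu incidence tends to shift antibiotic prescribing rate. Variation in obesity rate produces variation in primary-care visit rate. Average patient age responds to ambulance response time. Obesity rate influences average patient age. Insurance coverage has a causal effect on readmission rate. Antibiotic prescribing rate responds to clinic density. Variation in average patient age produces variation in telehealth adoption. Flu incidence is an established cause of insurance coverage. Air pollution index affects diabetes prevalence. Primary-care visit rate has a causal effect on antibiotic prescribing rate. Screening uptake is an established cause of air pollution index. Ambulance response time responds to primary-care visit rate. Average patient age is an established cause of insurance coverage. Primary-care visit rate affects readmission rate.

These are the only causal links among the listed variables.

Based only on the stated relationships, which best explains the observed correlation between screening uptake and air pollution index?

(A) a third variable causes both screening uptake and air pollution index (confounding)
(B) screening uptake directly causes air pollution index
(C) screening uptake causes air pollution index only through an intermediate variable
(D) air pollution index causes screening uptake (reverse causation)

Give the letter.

B

There is a stated direct causal link screening uptake → air pollution index, and no variable causes both screening uptake and air pollution index, so the correlation reflects direct causation.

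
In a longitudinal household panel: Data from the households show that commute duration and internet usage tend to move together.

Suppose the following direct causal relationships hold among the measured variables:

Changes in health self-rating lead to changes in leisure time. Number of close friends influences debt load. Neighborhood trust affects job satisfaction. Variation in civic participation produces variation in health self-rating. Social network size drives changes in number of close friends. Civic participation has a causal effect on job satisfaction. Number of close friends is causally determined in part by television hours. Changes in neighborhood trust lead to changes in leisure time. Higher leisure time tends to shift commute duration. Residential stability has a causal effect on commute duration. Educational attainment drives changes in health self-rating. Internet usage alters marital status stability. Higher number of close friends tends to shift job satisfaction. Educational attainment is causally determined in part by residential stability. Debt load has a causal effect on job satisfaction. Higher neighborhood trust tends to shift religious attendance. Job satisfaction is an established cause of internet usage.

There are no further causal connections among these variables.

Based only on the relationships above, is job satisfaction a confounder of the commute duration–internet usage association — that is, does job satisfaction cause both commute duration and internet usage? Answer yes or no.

no

Job satisfaction has no stated causal path to commute duration. A confounder must cause both variables, so job satisfaction does not qualify.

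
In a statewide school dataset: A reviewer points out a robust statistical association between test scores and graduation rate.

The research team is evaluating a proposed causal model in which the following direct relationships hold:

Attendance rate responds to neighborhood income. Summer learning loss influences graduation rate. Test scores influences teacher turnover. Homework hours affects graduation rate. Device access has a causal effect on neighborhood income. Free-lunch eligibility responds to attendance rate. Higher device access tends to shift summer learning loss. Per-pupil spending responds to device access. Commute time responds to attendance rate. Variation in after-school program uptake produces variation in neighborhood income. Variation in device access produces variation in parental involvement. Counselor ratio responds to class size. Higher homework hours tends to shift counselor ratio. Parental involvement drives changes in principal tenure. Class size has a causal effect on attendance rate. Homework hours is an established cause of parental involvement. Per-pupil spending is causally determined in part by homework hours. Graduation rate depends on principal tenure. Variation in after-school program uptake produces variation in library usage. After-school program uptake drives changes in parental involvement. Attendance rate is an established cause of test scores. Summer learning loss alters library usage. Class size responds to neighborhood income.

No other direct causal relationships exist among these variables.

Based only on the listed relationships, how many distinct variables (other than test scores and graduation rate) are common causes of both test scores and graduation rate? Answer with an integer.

2

The common causes are: after-school program uptake (to test scores via after-school program uptake → neighborhood income → attendance rate → test scores; to graduation rate via after-school program uptake → parental involvement → principal tenure → graduation rate); device access (to test scores via device access → neighborhood income → attendance rate → test scores; to graduation rate via device access → summer learning loss → graduation rate).
Every other variable lacks a causal path to at least one of test scores and graduation rate.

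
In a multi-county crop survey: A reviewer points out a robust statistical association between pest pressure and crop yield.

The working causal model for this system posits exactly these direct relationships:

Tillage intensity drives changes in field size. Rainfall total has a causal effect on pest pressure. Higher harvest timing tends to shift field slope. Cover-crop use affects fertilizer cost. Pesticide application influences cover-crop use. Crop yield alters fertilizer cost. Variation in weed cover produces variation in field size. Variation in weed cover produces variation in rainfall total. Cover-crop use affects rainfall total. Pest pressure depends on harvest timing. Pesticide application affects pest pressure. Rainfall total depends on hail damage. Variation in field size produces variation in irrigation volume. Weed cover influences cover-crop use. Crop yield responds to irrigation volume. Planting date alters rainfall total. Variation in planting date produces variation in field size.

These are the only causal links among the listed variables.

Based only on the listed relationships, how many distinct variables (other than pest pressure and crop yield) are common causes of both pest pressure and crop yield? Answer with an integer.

2

The common causes are: planting date (to pest pressure via planting date → rainfall total → pest pressure; to crop yield via planting date → field size → irrigation volume → crop yield); weed cover (to pest pressure via weed cover → rainfall total → pest pressure; to crop yield via weed cover → field size → irrigation volume → crop yield).
Every other variable lacks a causal path to at least one of pest pressure and crop yield.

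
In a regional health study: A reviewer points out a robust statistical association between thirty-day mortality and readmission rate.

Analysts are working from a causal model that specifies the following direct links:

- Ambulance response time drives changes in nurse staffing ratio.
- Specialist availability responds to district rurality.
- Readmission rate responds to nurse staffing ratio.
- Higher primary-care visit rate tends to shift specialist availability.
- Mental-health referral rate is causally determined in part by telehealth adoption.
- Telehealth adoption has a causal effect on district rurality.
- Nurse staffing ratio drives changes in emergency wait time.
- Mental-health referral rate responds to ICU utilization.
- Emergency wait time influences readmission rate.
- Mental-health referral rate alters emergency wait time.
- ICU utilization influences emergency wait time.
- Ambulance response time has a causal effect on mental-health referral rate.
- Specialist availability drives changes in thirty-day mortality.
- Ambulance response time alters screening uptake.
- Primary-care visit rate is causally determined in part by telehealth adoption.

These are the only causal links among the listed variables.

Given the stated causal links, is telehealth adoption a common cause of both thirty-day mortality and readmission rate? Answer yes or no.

yes

Telehealth adoption has a causal path to thirty-day mortality (telehealth adoption → district rurality → specialist availability → thirty-day mortality) and to readmission rate (telehealth adoption → mental-health referral rate → emergency wait time → readmission rate), so it is a common cause of both — a confounder.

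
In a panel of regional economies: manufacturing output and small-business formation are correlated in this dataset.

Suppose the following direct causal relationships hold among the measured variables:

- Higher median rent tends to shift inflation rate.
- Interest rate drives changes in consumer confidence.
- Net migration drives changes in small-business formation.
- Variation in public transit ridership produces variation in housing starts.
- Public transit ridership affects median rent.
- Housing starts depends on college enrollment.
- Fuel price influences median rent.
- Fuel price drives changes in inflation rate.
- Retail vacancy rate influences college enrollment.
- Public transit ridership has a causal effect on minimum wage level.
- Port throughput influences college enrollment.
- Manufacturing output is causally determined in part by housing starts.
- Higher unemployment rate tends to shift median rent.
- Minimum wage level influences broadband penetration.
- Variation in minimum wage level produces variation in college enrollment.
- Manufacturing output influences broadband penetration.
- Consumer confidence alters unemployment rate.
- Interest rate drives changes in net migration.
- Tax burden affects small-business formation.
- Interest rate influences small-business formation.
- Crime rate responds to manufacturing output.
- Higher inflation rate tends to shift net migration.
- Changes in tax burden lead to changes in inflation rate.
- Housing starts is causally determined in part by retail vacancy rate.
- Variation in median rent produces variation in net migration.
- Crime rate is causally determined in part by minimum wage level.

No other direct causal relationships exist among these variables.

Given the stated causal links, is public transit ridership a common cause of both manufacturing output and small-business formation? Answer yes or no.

yes

Public transit ridership has a causal path to manufacturing output (public transit ridership → housing starts → manufacturing output) and to small-business formation (public transit ridership → median rent → net migration → small-business formation), so it is a common cause of both — a confounder.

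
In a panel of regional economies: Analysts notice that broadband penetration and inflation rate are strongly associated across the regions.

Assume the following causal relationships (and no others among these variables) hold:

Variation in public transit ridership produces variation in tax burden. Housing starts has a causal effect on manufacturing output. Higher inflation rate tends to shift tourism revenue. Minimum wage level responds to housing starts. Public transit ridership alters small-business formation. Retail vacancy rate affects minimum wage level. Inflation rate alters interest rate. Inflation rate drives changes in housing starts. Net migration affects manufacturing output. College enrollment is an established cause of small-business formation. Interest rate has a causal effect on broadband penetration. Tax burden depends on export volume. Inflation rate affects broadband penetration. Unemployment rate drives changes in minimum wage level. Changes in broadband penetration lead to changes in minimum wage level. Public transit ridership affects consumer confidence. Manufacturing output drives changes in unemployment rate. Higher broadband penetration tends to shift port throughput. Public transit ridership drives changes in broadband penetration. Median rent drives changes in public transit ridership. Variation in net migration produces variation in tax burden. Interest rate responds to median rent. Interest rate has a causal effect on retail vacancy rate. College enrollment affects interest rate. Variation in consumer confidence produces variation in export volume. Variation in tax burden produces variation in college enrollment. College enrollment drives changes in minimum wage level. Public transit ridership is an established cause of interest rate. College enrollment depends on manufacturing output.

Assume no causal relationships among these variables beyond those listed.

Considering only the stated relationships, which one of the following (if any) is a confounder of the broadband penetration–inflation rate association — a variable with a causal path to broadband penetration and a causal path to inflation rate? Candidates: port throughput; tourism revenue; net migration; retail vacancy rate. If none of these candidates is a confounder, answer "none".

none

None of the listed candidates has causal paths to both broadband penetration and inflation rate in the stated relationships, so none is a common cause.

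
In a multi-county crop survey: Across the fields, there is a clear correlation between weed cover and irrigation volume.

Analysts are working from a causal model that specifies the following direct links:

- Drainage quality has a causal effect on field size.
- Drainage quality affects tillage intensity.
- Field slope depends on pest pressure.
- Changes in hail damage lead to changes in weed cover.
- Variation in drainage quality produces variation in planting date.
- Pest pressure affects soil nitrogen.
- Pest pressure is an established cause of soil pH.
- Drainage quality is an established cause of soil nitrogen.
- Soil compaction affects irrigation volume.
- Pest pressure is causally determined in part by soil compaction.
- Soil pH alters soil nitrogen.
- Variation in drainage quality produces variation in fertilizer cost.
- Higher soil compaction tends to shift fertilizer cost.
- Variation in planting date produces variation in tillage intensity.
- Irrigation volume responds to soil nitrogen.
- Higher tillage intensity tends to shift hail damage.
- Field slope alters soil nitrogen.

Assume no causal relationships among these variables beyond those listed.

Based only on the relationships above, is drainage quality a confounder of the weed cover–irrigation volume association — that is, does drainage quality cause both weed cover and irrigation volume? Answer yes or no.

yes

Drainage quality has a causal path to weed cover (drainage quality → tillage intensity → hail damage → weed cover) and to irrigation volume (drainage quality → soil nitrogen → irrigation volume), so it is a common cause of both — a confounder.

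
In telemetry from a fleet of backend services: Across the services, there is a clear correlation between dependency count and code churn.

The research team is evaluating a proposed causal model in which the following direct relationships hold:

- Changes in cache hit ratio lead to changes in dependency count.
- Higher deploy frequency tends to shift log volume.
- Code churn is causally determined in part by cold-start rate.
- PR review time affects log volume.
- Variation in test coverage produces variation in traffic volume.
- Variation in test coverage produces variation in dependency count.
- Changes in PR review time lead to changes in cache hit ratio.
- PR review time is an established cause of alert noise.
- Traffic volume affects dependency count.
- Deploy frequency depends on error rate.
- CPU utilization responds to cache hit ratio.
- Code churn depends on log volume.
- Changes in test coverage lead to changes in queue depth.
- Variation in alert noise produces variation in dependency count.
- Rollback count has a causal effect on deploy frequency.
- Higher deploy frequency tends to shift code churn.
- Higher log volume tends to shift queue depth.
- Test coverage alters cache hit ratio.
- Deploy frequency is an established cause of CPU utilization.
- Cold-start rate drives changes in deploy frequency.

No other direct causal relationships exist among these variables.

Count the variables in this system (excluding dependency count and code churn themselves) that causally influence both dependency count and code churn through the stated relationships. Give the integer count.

1

The common causes are: PR review time (to dependency count via PR review time → alert noise → dependency count; to code churn via PR review time → log volume → code churn).
Every other variable lacks a causal path to at least one of dependency count and code churn.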